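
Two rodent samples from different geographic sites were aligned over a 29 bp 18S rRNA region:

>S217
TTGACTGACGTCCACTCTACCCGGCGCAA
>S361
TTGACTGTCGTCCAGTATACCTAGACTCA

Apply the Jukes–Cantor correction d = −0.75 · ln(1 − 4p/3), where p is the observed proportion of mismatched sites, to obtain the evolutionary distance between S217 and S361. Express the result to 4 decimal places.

0.4006

Mismatches occur at site 8 (A/T), site 15 (C/G), site 17 (C/A), site 22 (C/T), site 23 (G/A), site 25 (C/A), site 26 (G/C), site 27 (C/T), site 28 (A/C).
p = 9/29 = 0.310345.
d = −0.75 · ln(1 − (4/3)·0.310345) = −0.75 · ln(0.586207) = −0.75 · (-0.534082) = 0.4006.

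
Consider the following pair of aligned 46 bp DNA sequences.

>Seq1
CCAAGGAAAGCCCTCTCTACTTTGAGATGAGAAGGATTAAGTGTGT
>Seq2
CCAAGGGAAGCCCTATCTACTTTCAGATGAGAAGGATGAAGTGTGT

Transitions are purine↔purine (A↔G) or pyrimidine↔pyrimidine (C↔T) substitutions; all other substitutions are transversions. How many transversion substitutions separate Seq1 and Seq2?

Differing sites — 7:A/G (Ti); 15:C/A (Tv); 24:G/C (Tv); 38:T/G (Tv).
Of the 4 differences, 1 transition and 3 transversions, so the answer is 3.

3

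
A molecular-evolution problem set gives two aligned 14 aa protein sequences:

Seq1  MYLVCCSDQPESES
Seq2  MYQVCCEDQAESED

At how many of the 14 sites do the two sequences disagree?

Differing sites — 3:L/Q; 7:S/E; 10:P/A; 14:S/D.
That gives 4 mismatches out of 14 aligned sites, so the Hamming distance is 4.

4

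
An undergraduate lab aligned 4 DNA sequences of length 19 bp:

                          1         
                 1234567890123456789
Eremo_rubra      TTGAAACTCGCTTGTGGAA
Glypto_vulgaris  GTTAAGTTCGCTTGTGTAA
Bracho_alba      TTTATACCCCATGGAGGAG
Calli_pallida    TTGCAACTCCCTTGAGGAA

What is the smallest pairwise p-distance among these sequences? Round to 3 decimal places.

Pairwise Hamming distances:
  Eremo_rubra vs Glypto_vulgaris: 5
  Eremo_rubra vs Bracho_alba: 8
  Eremo_rubra vs Calli_pallida: 3
  Glypto_vulgaris vs Bracho_alba: 11
  Glypto_vulgaris vs Calli_pallida: 8
  Bracho_alba vs Calli_pallida: 7
The smallest is 3 mismatches, between Eremo_rubra and Calli_pallida; p = 3/19 = 0.158.

0.158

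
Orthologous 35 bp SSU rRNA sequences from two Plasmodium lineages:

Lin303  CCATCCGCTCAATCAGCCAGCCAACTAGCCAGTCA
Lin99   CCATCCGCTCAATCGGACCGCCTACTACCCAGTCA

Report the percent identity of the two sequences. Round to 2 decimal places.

Differing sites — 15:A/G; 17:C/A; 19:A/C; 23:A/T; 28:G/C.
30 of the 35 sites match, so the percent identity is 30/35 × 100 = 85.71%.

85.71%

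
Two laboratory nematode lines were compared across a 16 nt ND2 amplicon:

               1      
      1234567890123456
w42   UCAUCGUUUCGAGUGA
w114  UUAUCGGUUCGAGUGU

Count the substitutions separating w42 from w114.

Mismatches occur at site 2 (C/U), site 7 (U/G), site 16 (A/U).
That gives 3 mismatches out of 16 aligned sites, so the Hamming distance is 3.

3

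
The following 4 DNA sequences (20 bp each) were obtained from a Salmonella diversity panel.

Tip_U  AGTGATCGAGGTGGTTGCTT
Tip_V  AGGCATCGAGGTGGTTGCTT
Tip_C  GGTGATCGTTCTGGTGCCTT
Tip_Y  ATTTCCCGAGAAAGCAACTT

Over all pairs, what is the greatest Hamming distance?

13

Pairwise Hamming distances:
  Tip_U vs Tip_V: 2
  Tip_U vs Tip_C: 6
  Tip_U vs Tip_Y: 10
  Tip_V vs Tip_C: 8
  Tip_V vs Tip_Y: 11
  Tip_C vs Tip_Y: 13
The largest is 13, between Tip_C and Tip_Y.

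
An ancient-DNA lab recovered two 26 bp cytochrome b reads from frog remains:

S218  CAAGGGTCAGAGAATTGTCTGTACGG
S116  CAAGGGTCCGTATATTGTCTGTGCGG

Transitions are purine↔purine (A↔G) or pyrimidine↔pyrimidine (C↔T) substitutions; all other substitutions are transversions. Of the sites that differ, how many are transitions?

2

Differing sites — 9:A/C (Tv); 11:A/T (Tv); 12:G/A (Ti); 13:A/T (Tv); 23:A/G (Ti).
Of the 5 differences, 2 transitions and 3 transversions, so the answer is 2.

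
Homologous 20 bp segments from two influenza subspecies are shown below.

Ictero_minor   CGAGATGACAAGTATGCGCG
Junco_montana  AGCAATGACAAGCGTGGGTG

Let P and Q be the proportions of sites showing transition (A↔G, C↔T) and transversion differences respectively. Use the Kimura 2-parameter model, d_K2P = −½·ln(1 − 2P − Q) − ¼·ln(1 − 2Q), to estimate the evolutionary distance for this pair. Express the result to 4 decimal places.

0.4884

The sequences differ at positions 1 (C/A, transversion), 3 (A/C, transversion), 4 (G/A, transition), 13 (T/C, transition), 14 (A/G, transition), 17 (C/G, transversion), 19 (C/T, transition).
Of the 7 differences, 4 transitions and 3 transversions over 20 sites: P = 4/20 = 0.200000, Q = 3/20 = 0.150000.
d = −0.5·ln(0.450000) − 0.25·ln(0.700000) = −0.5·(-0.798508) − 0.25·(-0.356675) = 0.4884.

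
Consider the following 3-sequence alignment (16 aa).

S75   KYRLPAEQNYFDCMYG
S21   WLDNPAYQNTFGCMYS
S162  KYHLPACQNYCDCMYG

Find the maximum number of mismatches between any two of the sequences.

9

Pairwise Hamming distances:
  S75 vs S21: 8
  S75 vs S162: 3
  S21 vs S162: 9
The largest is 9, between S21 and S162.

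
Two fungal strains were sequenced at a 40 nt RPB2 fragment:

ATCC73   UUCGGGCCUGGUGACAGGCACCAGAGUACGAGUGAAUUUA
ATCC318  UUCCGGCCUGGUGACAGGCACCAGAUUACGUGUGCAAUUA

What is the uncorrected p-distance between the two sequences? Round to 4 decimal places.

The sequences differ at positions 4 (G/C), 26 (G/U), 31 (A/U), 35 (A/C), 37 (U/A).
There are 5 differences over 40 sites, so p = 5/40 = 0.1250.

0.1250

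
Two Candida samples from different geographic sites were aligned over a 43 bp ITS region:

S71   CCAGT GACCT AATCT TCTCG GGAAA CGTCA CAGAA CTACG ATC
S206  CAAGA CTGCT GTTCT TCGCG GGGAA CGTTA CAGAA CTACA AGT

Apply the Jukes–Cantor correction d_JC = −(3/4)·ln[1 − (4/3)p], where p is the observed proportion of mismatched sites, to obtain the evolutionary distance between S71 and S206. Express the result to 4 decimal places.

Mismatches occur at site 2 (C↔A), site 5 (T↔A), site 6 (G↔C), site 7 (A↔T), site 8 (C↔G), site 11 (A↔G), site 12 (A↔T), site 18 (T↔G), site 23 (A↔G), site 29 (C↔T), site 40 (G↔A), site 42 (T↔G), site 43 (C↔T).
p = 13/43 = 0.302326.
d = −0.75 · ln(1 − (4/3)·0.302326) = −0.75 · ln(0.596899) = −0.75 · (-0.516007) = 0.3870.

0.3870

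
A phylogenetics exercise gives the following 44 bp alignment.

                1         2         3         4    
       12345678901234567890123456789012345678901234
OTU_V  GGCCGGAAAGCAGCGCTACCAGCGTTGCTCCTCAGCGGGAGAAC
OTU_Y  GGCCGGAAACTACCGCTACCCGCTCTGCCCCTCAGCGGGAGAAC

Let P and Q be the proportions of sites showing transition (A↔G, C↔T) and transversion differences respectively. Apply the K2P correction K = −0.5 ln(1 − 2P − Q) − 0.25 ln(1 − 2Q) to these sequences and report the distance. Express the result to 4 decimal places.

0.1791

Mismatches occur at site 10 (G/C, transversion), site 11 (C/T, transition), site 13 (G/C, transversion), site 21 (A/C, transversion), site 24 (G/T, transversion), site 25 (T/C, transition), site 29 (T/C, transition).
Of the 7 differences, 3 transitions and 4 transversions over 44 sites: P = 3/44 = 0.068182, Q = 4/44 = 0.090909.
d = −0.5·ln(0.772727) − 0.25·ln(0.818182) = −0.5·(-0.257829) − 0.25·(-0.200670) = 0.1791.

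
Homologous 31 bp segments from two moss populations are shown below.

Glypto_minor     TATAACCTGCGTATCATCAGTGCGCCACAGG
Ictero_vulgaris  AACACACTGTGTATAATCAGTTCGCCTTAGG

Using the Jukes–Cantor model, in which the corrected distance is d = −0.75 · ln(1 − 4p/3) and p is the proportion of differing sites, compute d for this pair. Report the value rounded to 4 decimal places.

Differing sites — 1:T/A; 3:T/C; 5:A/C; 6:C/A; 10:C/T; 15:C/A; 22:G/T; 27:A/T; 28:C/T.
p = 9/31 = 0.290323.
d = −0.75 · ln(1 − (4/3)·0.290323) = −0.75 · ln(0.612903) = −0.75 · (-0.489549) = 0.3672.

0.3672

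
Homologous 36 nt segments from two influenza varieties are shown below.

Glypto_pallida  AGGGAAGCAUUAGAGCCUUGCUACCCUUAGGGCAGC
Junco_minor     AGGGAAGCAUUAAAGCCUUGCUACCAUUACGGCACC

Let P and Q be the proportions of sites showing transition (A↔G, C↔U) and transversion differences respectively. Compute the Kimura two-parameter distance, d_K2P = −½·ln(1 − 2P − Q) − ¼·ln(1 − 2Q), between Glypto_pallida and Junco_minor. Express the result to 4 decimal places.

0.1203

The sequences differ at positions 13 (G/A, transition), 26 (C/A, transversion), 30 (G/C, transversion), 35 (G/C, transversion).
Of the 4 differences, 1 transition and 3 transversions over 36 sites: P = 1/36 = 0.027778, Q = 3/36 = 0.083333.
d = −0.5·ln(0.861111) − 0.25·ln(0.833334) = −0.5·(-0.149532) − 0.25·(-0.182321) = 0.1203.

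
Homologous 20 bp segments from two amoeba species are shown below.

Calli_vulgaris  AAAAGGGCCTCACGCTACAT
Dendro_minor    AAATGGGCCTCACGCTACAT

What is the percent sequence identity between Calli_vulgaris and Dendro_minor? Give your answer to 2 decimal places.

95.00%

The sequences differ at position 4 (A/T).
19 of the 20 sites match, so the percent identity is 19/20 × 100 = 95.00%.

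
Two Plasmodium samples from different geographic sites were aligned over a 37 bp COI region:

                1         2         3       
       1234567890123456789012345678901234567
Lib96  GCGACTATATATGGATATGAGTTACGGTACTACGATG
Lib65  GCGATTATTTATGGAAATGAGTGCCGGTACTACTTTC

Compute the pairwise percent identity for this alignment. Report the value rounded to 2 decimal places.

The sequences differ at positions 5 (C/T), 9 (A/T), 16 (T/A), 23 (T/G), 24 (A/C), 34 (G/T), 35 (A/T), 37 (G/C).
29 of the 37 sites match, so the percent identity is 29/37 × 100 = 78.38%.

78.38%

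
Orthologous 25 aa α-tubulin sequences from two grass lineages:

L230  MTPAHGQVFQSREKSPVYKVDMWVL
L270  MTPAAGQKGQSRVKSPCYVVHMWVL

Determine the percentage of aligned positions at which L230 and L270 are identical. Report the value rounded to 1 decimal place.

Mismatches occur at site 5 (H↔A), site 8 (V↔K), site 9 (F↔G), site 13 (E↔V), site 17 (V↔C), site 19 (K↔V), site 21 (D↔H).
18 of the 25 sites match, so the percent identity is 18/25 × 100 = 72.0%.

72.0%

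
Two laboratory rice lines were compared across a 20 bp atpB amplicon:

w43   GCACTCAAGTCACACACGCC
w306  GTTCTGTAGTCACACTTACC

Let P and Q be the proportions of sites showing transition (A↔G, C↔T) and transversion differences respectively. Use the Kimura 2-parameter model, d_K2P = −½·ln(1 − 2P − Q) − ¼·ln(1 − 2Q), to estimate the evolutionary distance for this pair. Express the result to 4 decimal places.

The sequences differ at positions 2 (C/T, transition), 3 (A/T, transversion), 6 (C/G, transversion), 7 (A/T, transversion), 16 (A/T, transversion), 17 (C/T, transition), 18 (G/A, transition).
Of the 7 differences, 3 transitions and 4 transversions over 20 sites: P = 3/20 = 0.150000, Q = 4/20 = 0.200000.
d = −0.5·ln(0.500000) − 0.25·ln(0.600000) = −0.5·(-0.693147) − 0.25·(-0.510826) = 0.4743.

0.4743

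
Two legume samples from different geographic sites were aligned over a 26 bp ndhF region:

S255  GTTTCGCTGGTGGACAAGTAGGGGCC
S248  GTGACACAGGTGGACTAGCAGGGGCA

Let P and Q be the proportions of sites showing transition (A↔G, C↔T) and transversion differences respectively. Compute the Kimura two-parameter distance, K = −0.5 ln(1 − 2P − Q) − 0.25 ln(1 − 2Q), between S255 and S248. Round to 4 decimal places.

0.3338

Mismatches occur at site 3 (T→G, transversion), site 4 (T→A, transversion), site 6 (G→A, transition), site 8 (T→A, transversion), site 16 (A→T, transversion), site 19 (T→C, transition), site 26 (C→A, transversion).
Of the 7 differences, 2 transitions and 5 transversions over 26 sites: P = 2/26 = 0.076923, Q = 5/26 = 0.192308.
d = −0.5·ln(0.653846) − 0.25·ln(0.615384) = −0.5·(-0.424883) − 0.25·(-0.485509) = 0.3338.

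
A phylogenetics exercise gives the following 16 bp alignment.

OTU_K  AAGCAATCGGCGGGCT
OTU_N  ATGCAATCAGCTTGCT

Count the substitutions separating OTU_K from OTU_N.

The sequences differ at positions 2 (A/T), 9 (G/A), 12 (G/T), 13 (G/T).
That gives 4 mismatches out of 16 aligned sites, so the Hamming distance is 4.

4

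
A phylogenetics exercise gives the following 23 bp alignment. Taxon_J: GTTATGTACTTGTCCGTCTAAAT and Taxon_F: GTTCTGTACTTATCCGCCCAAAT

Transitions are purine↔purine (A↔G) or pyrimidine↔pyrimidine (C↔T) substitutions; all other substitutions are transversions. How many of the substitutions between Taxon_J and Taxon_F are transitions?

Differing sites — 4:A/C (Tv); 12:G/A (Ti); 17:T/C (Ti); 19:T/C (Ti).
Of the 4 differences, 3 transitions and 1 transversion, so the answer is 3.

3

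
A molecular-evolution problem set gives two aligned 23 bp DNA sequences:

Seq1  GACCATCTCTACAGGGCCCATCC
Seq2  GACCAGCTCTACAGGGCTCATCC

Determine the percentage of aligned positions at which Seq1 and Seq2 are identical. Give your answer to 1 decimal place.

91.3%

Differing sites — 6:T/G; 18:C/T.
21 of the 23 sites match, so the percent identity is 21/23 × 100 = 91.3%.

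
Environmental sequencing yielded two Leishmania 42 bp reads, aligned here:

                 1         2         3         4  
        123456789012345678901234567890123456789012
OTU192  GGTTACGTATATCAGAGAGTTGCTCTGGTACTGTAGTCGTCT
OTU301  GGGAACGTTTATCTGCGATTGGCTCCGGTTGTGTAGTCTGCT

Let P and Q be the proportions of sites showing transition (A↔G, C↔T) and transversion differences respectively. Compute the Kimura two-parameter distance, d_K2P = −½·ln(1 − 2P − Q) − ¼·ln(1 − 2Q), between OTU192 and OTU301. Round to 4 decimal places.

Differing sites — 3:T/G (Tv); 4:T/A (Tv); 9:A/T (Tv); 14:A/T (Tv); 16:A/C (Tv); 19:G/T (Tv); 21:T/G (Tv); 26:T/C (Ti); 30:A/T (Tv); 31:C/G (Tv); 39:G/T (Tv); 40:T/G (Tv).
Of the 12 differences, 1 transition and 11 transversions over 42 sites: P = 1/42 = 0.023810, Q = 11/42 = 0.261905.
d = −0.5·ln(0.690475) − 0.25·ln(0.476190) = −0.5·(-0.370376) − 0.25·(-0.741938) = 0.3707.

0.3707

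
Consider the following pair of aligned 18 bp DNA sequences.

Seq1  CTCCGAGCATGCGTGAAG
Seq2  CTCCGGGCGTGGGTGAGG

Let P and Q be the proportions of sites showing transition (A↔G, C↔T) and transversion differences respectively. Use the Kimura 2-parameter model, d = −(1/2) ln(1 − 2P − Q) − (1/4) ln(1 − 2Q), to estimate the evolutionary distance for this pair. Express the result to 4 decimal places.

0.2757

The sequences differ at positions 6 (A/G, transition), 9 (A/G, transition), 12 (C/G, transversion), 17 (A/G, transition).
Of the 4 differences, 3 transitions and 1 transversion over 18 sites: P = 3/18 = 0.166667, Q = 1/18 = 0.055556.
d = −0.5·ln(0.611110) − 0.25·ln(0.888888) = −0.5·(-0.492478) − 0.25·(-0.117784) = 0.2757.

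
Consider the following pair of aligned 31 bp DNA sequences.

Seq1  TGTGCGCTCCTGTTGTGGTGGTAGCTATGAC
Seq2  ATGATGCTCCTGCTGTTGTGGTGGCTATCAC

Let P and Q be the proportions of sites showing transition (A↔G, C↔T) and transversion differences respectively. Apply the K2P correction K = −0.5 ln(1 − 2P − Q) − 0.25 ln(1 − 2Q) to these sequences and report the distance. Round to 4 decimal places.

The sequences differ at positions 1 (T/A, transversion), 2 (G/T, transversion), 3 (T/G, transversion), 4 (G/A, transition), 5 (C/T, transition), 13 (T/C, transition), 17 (G/T, transversion), 23 (A/G, transition), 29 (G/C, transversion).
Of the 9 differences, 4 transitions and 5 transversions over 31 sites: P = 4/31 = 0.129032, Q = 5/31 = 0.161290.
d = −0.5·ln(0.580646) − 0.25·ln(0.677420) = −0.5·(-0.543614) − 0.25·(-0.389464) = 0.3692.

0.3692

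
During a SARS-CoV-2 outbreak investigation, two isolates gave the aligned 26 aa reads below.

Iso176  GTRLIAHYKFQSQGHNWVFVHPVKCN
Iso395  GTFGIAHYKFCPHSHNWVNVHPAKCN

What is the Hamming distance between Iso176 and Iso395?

Differing sites — 3:R/F; 4:L/G; 11:Q/C; 12:S/P; 13:Q/H; 14:G/S; 19:F/N; 23:V/A.
That gives 8 mismatches out of 26 aligned sites, so the Hamming distance is 8.

8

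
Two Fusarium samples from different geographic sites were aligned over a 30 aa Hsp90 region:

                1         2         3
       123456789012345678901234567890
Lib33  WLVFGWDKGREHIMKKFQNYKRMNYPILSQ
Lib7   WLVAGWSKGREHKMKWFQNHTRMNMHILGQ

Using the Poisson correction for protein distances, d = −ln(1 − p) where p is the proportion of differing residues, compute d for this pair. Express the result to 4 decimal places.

0.3567

Differing sites — 4:F/A; 7:D/S; 13:I/K; 16:K/W; 20:Y/H; 21:K/T; 25:Y/M; 26:P/H; 29:S/G.
p = 9/30 = 0.300000.
d = −ln(1 − 0.300000) = −ln(0.700000) = 0.3567.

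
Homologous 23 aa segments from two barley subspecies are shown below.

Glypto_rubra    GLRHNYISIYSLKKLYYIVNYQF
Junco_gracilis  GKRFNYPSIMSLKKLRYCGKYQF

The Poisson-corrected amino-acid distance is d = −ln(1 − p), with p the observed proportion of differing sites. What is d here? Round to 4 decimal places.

0.4274

Mismatches occur at site 2 (L/K), site 4 (H/F), site 7 (I/P), site 10 (Y/M), site 16 (Y/R), site 18 (I/C), site 19 (V/G), site 20 (N/K).
p = 8/23 = 0.347826.
d = −ln(1 − 0.347826) = −ln(0.652174) = 0.4274.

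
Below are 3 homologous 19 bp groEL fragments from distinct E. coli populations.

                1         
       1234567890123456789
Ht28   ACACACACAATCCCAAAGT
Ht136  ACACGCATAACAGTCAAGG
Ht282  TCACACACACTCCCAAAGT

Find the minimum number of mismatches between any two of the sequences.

2

Pairwise Hamming distances:
  Ht28 vs Ht136: 8
  Ht28 vs Ht282: 2
  Ht136 vs Ht282: 10
The smallest is 2, between Ht28 and Ht282.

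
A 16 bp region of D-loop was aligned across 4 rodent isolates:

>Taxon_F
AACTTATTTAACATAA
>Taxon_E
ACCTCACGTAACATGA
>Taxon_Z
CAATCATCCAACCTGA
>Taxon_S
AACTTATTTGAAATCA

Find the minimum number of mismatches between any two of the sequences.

Pairwise Hamming distances:
  Taxon_F vs Taxon_E: 5
  Taxon_F vs Taxon_Z: 7
  Taxon_F vs Taxon_S: 3
  Taxon_E vs Taxon_Z: 7
  Taxon_E vs Taxon_S: 7
  Taxon_Z vs Taxon_S: 9
The smallest is 3, between Taxon_F and Taxon_S.

3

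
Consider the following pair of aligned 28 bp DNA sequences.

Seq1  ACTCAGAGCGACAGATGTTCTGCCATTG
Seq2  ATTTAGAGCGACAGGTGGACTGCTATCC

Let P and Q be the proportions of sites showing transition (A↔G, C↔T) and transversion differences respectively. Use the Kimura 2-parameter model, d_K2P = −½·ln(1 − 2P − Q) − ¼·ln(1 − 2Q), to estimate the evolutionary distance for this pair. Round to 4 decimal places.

Differing sites — 2:C/T (Ti); 4:C/T (Ti); 15:A/G (Ti); 18:T/G (Tv); 19:T/A (Tv); 24:C/T (Ti); 27:T/C (Ti); 28:G/C (Tv).
Of the 8 differences, 5 transitions and 3 transversions over 28 sites: P = 5/28 = 0.178571, Q = 3/28 = 0.107143.
d = −0.5·ln(0.535715) − 0.25·ln(0.785714) = −0.5·(-0.624153) − 0.25·(-0.241162) = 0.3724.

0.3724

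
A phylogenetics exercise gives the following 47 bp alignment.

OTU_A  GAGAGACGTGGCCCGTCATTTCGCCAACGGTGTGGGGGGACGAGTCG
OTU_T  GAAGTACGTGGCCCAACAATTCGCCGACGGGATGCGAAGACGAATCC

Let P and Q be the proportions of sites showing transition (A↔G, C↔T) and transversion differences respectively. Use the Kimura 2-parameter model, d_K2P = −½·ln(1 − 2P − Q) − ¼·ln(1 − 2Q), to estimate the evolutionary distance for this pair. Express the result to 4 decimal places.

0.3893

The sequences differ at positions 3 (G/A, transition), 4 (A/G, transition), 5 (G/T, transversion), 15 (G/A, transition), 16 (T/A, transversion), 19 (T/A, transversion), 26 (A/G, transition), 31 (T/G, transversion), 32 (G/A, transition), 35 (G/C, transversion), 37 (G/A, transition), 38 (G/A, transition), 44 (G/A, transition), 47 (G/C, transversion).
Of the 14 differences, 8 transitions and 6 transversions over 47 sites: P = 8/47 = 0.170213, Q = 6/47 = 0.127660.
d = −0.5·ln(0.531914) − 0.25·ln(0.744680) = −0.5·(-0.631273) − 0.25·(-0.294801) = 0.3893.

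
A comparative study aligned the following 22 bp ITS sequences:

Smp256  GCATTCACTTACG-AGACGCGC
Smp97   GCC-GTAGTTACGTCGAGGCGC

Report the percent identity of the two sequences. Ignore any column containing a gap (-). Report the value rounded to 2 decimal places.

70.00%

Excluding the 2 gap columns leaves 20 comparable sites.
The sequences differ at positions 3 (A/C), 5 (T/G), 6 (C/T), 8 (C/G), 15 (A/C), 18 (C/G).
14 of the 20 comparable sites match, so the percent identity is 14/20 × 100 = 70.00%.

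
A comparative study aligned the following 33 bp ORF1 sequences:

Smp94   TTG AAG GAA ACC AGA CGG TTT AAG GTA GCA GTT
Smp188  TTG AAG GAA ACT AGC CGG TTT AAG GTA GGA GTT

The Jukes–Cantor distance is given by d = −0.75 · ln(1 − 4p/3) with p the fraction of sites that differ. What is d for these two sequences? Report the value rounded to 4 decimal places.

0.0969

Mismatches occur at site 12 (C↔T), site 15 (A↔C), site 29 (C↔G).
p = 3/33 = 0.090909.
d = −0.75 · ln(1 − (4/3)·0.090909) = −0.75 · ln(0.878788) = −0.75 · (-0.129212) = 0.0969.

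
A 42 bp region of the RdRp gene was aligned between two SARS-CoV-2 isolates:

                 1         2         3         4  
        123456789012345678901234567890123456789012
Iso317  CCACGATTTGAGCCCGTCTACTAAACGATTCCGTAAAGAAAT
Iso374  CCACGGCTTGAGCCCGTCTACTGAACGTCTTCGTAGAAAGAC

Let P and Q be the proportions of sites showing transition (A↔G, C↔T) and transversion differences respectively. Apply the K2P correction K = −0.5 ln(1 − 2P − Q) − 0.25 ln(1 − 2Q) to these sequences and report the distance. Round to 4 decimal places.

Mismatches occur at site 6 (A↔G, transition), site 7 (T↔C, transition), site 23 (A↔G, transition), site 28 (A↔T, transversion), site 29 (T↔C, transition), site 31 (C↔T, transition), site 36 (A↔G, transition), site 38 (G↔A, transition), site 40 (A↔G, transition), site 42 (T↔C, transition).
Of the 10 differences, 9 transitions and 1 transversion over 42 sites: P = 9/42 = 0.214286, Q = 1/42 = 0.023810.
d = −0.5·ln(0.547618) − 0.25·ln(0.952380) = −0.5·(-0.602177) − 0.25·(-0.048791) = 0.3133.

0.3133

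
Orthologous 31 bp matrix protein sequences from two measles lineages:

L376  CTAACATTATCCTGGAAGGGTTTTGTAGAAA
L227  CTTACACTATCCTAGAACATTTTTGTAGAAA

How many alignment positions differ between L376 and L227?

6

Mismatches occur at site 3 (A↔T), site 7 (T↔C), site 14 (G↔A), site 18 (G↔C), site 19 (G↔A), site 20 (G↔T).
That gives 6 mismatches out of 31 aligned sites, so the Hamming distance is 6.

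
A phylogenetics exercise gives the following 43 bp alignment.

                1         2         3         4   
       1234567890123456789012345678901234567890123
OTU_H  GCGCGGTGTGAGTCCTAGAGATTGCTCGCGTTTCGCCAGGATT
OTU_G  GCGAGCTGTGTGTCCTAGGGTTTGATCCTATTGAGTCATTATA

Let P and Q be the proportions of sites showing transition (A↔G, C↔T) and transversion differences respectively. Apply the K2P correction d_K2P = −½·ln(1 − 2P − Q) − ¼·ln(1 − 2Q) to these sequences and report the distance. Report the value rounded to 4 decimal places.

0.4707

Differing sites — 4:C/A (Tv); 6:G/C (Tv); 11:A/T (Tv); 19:A/G (Ti); 21:A/T (Tv); 25:C/A (Tv); 28:G/C (Tv); 29:C/T (Ti); 30:G/A (Ti); 33:T/G (Tv); 34:C/A (Tv); 36:C/T (Ti); 39:G/T (Tv); 40:G/T (Tv); 43:T/A (Tv).
Of the 15 differences, 4 transitions and 11 transversions over 43 sites: P = 4/43 = 0.093023, Q = 11/43 = 0.255814.
d = −0.5·ln(0.558140) − 0.25·ln(0.488372) = −0.5·(-0.583145) − 0.25·(-0.716678) = 0.4707.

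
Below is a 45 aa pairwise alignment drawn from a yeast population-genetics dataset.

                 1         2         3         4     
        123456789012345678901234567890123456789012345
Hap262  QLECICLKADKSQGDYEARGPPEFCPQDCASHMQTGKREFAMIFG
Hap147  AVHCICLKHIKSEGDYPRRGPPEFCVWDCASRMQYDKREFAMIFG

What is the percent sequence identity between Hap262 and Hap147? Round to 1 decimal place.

71.1%

Differing sites — 1:Q/A; 2:L/V; 3:E/H; 9:A/H; 10:D/I; 13:Q/E; 17:E/P; 18:A/R; 26:P/V; 27:Q/W; 32:H/R; 35:T/Y; 36:G/D.
32 of the 45 sites match, so the percent identity is 32/45 × 100 = 71.1%.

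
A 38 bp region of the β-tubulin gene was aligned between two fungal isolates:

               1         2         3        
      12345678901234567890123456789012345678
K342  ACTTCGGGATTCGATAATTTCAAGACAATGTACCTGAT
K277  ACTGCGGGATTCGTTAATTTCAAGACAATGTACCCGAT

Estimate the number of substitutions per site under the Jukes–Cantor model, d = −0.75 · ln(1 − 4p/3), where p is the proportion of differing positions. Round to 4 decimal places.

0.0834

Differing sites — 4:T/G; 14:A/T; 35:T/C.
p = 3/38 = 0.078947.
d = −0.75 · ln(1 − (4/3)·0.078947) = −0.75 · ln(0.894737) = −0.75 · (-0.111225) = 0.0834.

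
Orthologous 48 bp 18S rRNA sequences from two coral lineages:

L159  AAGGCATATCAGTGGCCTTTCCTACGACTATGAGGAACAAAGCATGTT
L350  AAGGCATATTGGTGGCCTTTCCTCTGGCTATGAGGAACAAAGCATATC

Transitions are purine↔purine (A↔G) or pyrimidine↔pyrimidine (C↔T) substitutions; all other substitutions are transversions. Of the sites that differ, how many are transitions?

6

The sequences differ at positions 10 (C/T, transition), 11 (A/G, transition), 24 (A/C, transversion), 25 (C/T, transition), 27 (A/G, transition), 46 (G/A, transition), 48 (T/C, transition).
Of the 7 differences, 6 transitions and 1 transversion, so the answer is 6.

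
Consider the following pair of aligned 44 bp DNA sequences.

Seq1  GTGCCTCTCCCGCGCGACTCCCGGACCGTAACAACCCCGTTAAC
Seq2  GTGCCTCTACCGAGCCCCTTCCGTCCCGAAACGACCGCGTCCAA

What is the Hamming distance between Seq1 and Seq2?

Differing sites — 9:C/A; 13:C/A; 16:G/C; 17:A/C; 20:C/T; 24:G/T; 25:A/C; 29:T/A; 33:A/G; 37:C/G; 41:T/C; 42:A/C; 44:C/A.
That gives 13 mismatches out of 44 aligned sites, so the Hamming distance is 13.

13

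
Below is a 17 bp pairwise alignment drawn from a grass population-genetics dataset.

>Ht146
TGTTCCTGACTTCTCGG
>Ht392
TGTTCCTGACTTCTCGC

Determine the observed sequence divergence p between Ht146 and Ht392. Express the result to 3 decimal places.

0.059

Differing sites — 17:G/C.
There are 1 differences over 17 sites, so p = 1/17 = 0.059.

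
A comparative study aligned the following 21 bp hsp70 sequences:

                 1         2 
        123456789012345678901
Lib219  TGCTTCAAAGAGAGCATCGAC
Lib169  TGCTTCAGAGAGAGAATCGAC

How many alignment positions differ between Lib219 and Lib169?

2

The sequences differ at positions 8 (A/G), 15 (C/A).
That gives 2 mismatches out of 21 aligned sites, so the Hamming distance is 2.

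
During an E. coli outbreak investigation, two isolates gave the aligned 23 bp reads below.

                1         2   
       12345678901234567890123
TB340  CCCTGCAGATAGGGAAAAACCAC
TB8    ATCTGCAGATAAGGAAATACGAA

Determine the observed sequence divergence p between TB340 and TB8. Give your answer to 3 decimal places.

Differing sites — 1:C/A; 2:C/T; 12:G/A; 18:A/T; 21:C/G; 23:C/A.
There are 6 differences over 23 sites, so p = 6/23 = 0.261.

0.261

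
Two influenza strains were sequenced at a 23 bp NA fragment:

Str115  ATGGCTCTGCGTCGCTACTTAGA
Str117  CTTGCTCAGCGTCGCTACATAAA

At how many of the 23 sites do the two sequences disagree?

5

Mismatches occur at site 1 (A→C), site 3 (G→T), site 8 (T→A), site 19 (T→A), site 22 (G→A).
That gives 5 mismatches out of 23 aligned sites, so the Hamming distance is 5.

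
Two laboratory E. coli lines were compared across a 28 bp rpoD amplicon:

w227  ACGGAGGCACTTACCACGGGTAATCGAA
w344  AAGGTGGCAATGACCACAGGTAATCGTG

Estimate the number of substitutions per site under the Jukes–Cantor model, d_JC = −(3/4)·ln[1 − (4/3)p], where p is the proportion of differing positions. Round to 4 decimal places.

0.3041

Differing sites — 2:C/A; 5:A/T; 10:C/A; 12:T/G; 18:G/A; 27:A/T; 28:A/G.
p = 7/28 = 0.250000.
d = −0.75 · ln(1 − (4/3)·0.250000) = −0.75 · ln(0.666667) = −0.75 · (-0.405465) = 0.3041.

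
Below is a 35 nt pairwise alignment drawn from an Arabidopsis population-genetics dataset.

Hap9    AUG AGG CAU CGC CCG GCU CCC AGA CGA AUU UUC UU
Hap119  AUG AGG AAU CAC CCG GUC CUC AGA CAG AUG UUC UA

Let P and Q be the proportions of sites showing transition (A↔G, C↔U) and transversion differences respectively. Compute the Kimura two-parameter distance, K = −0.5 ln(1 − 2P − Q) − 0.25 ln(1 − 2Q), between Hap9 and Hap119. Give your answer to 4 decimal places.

Mismatches occur at site 7 (C→A, transversion), site 11 (G→A, transition), site 17 (C→U, transition), site 18 (U→C, transition), site 20 (C→U, transition), site 26 (G→A, transition), site 27 (A→G, transition), site 30 (U→G, transversion), site 35 (U→A, transversion).
Of the 9 differences, 6 transitions and 3 transversions over 35 sites: P = 6/35 = 0.171429, Q = 3/35 = 0.085714.
d = −0.5·ln(0.571428) − 0.25·ln(0.828572) = −0.5·(-0.559617) − 0.25·(-0.188052) = 0.3268.

0.3268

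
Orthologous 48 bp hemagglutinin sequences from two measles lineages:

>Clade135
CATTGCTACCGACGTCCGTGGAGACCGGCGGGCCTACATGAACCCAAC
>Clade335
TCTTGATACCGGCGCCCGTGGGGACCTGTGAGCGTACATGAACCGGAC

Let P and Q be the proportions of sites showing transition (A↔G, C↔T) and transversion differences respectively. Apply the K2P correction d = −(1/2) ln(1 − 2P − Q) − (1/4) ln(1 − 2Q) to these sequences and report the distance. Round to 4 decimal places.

Mismatches occur at site 1 (C↔T, transition), site 2 (A↔C, transversion), site 6 (C↔A, transversion), site 12 (A↔G, transition), site 15 (T↔C, transition), site 22 (A↔G, transition), site 27 (G↔T, transversion), site 29 (C↔T, transition), site 31 (G↔A, transition), site 34 (C↔G, transversion), site 45 (C↔G, transversion), site 46 (A↔G, transition).
Of the 12 differences, 7 transitions and 5 transversions over 48 sites: P = 7/48 = 0.145833, Q = 5/48 = 0.104167.
d = −0.5·ln(0.604167) − 0.25·ln(0.791666) = −0.5·(-0.503905) − 0.25·(-0.233616) = 0.3104.

0.3104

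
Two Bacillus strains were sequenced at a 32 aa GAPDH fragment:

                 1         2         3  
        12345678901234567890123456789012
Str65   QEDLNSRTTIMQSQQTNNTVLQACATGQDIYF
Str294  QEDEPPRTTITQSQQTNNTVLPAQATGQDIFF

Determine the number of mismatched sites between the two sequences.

7

Mismatches occur at site 4 (L↔E), site 5 (N↔P), site 6 (S↔P), site 11 (M↔T), site 22 (Q↔P), site 24 (C↔Q), site 31 (Y↔F).
That gives 7 mismatches out of 32 aligned sites, so the Hamming distance is 7.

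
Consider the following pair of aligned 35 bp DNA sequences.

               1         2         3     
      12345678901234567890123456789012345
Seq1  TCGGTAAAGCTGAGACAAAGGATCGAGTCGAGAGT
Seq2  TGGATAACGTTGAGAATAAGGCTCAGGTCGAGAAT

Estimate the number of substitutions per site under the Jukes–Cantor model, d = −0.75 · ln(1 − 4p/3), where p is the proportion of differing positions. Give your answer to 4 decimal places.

Differing sites — 2:C/G; 4:G/A; 8:A/C; 10:C/T; 16:C/A; 17:A/T; 22:A/C; 25:G/A; 26:A/G; 34:G/A.
p = 10/35 = 0.285714.
d = −0.75 · ln(1 − (4/3)·0.285714) = −0.75 · ln(0.619048) = −0.75 · (-0.479572) = 0.3597.

0.3597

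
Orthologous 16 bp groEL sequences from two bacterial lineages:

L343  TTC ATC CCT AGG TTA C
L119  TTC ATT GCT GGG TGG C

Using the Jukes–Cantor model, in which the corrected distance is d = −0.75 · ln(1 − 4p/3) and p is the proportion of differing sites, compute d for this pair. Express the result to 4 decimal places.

The sequences differ at positions 6 (C/T), 7 (C/G), 10 (A/G), 14 (T/G), 15 (A/G).
p = 5/16 = 0.312500.
d = −0.75 · ln(1 − (4/3)·0.312500) = −0.75 · ln(0.583333) = −0.75 · (-0.538997) = 0.4042.

0.4042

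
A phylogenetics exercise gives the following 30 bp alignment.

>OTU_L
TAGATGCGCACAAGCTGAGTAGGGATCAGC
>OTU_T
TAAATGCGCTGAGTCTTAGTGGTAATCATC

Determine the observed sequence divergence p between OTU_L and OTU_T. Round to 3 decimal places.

0.333

Mismatches occur at site 3 (G→A), site 10 (A→T), site 11 (C→G), site 13 (A→G), site 14 (G→T), site 17 (G→T), site 21 (A→G), site 23 (G→T), site 24 (G→A), site 29 (G→T).
There are 10 differences over 30 sites, so p = 10/30 = 0.333.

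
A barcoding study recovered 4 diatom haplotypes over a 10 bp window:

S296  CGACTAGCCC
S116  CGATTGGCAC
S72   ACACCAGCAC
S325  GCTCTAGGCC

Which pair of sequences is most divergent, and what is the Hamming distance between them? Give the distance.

7

Pairwise Hamming distances:
  S296 vs S116: 3
  S296 vs S72: 4
  S296 vs S325: 4
  S116 vs S72: 5
  S116 vs S325: 7
  S72 vs S325: 5
The largest is 7, between S116 and S325.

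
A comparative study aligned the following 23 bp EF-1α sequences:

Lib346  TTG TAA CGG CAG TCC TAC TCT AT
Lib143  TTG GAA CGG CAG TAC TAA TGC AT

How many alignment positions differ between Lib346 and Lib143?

The sequences differ at positions 4 (T/G), 14 (C/A), 18 (C/A), 20 (C/G), 21 (T/C).
That gives 5 mismatches out of 23 aligned sites, so the Hamming distance is 5.

5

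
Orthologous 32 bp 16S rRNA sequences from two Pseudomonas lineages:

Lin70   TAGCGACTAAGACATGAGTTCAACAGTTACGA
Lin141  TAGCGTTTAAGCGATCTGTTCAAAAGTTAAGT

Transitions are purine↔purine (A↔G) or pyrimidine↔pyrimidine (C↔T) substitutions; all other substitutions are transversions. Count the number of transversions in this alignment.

8

Mismatches occur at site 6 (A↔T, transversion), site 7 (C↔T, transition), site 12 (A↔C, transversion), site 13 (C↔G, transversion), site 16 (G↔C, transversion), site 17 (A↔T, transversion), site 24 (C↔A, transversion), site 30 (C↔A, transversion), site 32 (A↔T, transversion).
Of the 9 differences, 1 transition and 8 transversions, so the answer is 8.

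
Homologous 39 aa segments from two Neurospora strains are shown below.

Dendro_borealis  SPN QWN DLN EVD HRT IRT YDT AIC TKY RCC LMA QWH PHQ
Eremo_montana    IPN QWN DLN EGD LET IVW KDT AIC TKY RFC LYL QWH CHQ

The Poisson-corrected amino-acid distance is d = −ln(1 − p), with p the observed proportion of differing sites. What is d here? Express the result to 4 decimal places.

The sequences differ at positions 1 (S/I), 11 (V/G), 13 (H/L), 14 (R/E), 17 (R/V), 18 (T/W), 19 (Y/K), 29 (C/F), 32 (M/Y), 33 (A/L), 37 (P/C).
p = 11/39 = 0.282051.
d = −ln(1 − 0.282051) = −ln(0.717949) = 0.3314.

0.3314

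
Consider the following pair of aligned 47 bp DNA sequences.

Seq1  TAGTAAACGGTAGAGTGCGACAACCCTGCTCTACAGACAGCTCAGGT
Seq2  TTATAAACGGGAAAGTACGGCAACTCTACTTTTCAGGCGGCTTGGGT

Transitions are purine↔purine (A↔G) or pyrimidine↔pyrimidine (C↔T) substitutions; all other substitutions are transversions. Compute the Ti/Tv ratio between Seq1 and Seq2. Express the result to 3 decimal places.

3.667

The sequences differ at positions 2 (A/T, transversion), 3 (G/A, transition), 11 (T/G, transversion), 13 (G/A, transition), 17 (G/A, transition), 20 (A/G, transition), 25 (C/T, transition), 28 (G/A, transition), 31 (C/T, transition), 33 (A/T, transversion), 37 (A/G, transition), 39 (A/G, transition), 43 (C/T, transition), 44 (A/G, transition).
Of the 14 differences, 11 transitions and 3 transversions, so Ti/Tv = 11/3 = 3.667.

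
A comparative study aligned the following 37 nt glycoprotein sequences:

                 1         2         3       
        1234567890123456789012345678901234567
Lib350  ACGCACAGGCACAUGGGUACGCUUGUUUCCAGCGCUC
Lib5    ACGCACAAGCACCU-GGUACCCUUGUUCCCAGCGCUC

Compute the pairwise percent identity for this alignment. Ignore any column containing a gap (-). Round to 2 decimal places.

Excluding the 1 gap column leaves 36 comparable sites.
Mismatches occur at site 8 (G/A), site 13 (A/C), site 21 (G/C), site 28 (U/C).
32 of the 36 comparable sites match, so the percent identity is 32/36 × 100 = 88.89%.

88.89%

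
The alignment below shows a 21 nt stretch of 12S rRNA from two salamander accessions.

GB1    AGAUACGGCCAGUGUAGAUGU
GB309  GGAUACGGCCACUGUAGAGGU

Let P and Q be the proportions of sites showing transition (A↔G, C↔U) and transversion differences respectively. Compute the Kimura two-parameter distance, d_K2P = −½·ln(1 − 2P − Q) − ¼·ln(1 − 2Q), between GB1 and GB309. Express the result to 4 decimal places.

0.1585

Mismatches occur at site 1 (A→G, transition), site 12 (G→C, transversion), site 19 (U→G, transversion).
Of the 3 differences, 1 transition and 2 transversions over 21 sites: P = 1/21 = 0.047619, Q = 2/21 = 0.095238.
d = −0.5·ln(0.809524) − 0.25·ln(0.809524) = −0.5·(-0.211309) − 0.25·(-0.211309) = 0.1585.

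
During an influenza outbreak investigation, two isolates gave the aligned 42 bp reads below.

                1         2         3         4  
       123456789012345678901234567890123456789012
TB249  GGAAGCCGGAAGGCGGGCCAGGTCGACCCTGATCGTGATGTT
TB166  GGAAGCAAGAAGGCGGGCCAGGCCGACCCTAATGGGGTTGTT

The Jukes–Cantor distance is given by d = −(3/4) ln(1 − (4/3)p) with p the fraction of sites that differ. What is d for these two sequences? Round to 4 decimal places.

0.1885

Mismatches occur at site 7 (C→A), site 8 (G→A), site 23 (T→C), site 31 (G→A), site 34 (C→G), site 36 (T→G), site 38 (A→T).
p = 7/42 = 0.166667.
d = −0.75 · ln(1 − (4/3)·0.166667) = −0.75 · ln(0.777777) = −0.75 · (-0.251315) = 0.1885.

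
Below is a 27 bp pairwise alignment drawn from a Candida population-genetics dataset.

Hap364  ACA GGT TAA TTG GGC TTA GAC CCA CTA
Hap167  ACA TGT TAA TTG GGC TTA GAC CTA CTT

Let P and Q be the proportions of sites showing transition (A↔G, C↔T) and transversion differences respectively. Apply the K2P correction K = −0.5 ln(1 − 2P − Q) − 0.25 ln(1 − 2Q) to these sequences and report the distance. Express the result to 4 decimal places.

The sequences differ at positions 4 (G/T, transversion), 23 (C/T, transition), 27 (A/T, transversion).
Of the 3 differences, 1 transition and 2 transversions over 27 sites: P = 1/27 = 0.037037, Q = 2/27 = 0.074074.
d = −0.5·ln(0.851852) − 0.25·ln(0.851852) = −0.5·(-0.160342) − 0.25·(-0.160342) = 0.1203.

0.1203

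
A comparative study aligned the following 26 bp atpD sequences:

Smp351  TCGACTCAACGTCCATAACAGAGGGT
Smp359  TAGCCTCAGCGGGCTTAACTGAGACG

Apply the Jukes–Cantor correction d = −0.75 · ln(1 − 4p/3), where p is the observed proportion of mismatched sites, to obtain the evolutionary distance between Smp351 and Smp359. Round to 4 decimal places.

The sequences differ at positions 2 (C/A), 4 (A/C), 9 (A/G), 12 (T/G), 13 (C/G), 15 (A/T), 20 (A/T), 24 (G/A), 25 (G/C), 26 (T/G).
p = 10/26 = 0.384615.
d = −0.75 · ln(1 − (4/3)·0.384615) = −0.75 · ln(0.487180) = −0.75 · (-0.719122) = 0.5393.

0.5393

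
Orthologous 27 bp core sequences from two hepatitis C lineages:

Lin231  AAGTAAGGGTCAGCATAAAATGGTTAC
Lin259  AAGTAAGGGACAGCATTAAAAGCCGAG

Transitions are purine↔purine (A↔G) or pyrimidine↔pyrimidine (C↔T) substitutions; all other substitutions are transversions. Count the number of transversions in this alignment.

6

The sequences differ at positions 10 (T/A, transversion), 17 (A/T, transversion), 21 (T/A, transversion), 23 (G/C, transversion), 24 (T/C, transition), 25 (T/G, transversion), 27 (C/G, transversion).
Of the 7 differences, 1 transition and 6 transversions, so the answer is 6.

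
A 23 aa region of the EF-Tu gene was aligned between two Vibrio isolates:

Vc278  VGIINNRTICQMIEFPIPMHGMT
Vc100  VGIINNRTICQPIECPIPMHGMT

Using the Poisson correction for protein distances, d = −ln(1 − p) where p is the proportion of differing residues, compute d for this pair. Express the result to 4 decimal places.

Mismatches occur at site 12 (M/P), site 15 (F/C).
p = 2/23 = 0.086957.
d = −ln(1 − 0.086957) = −ln(0.913043) = 0.0910.

0.0910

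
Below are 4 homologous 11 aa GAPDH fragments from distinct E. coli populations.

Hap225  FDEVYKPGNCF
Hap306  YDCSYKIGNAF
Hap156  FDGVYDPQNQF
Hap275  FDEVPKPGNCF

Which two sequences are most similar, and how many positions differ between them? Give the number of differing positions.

1

Pairwise Hamming distances:
  Hap225 vs Hap306: 5
  Hap225 vs Hap156: 4
  Hap225 vs Hap275: 1
  Hap306 vs Hap156: 7
  Hap306 vs Hap275: 6
  Hap156 vs Hap275: 5
The smallest is 1, between Hap225 and Hap275.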